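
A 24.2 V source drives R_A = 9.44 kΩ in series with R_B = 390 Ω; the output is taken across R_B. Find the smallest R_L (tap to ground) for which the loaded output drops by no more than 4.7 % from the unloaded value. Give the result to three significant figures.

Output resistance R_th = R_A‖R_B = (9440 × 390)/9830 = 374.5 Ω.
The fractional drop is R_th/(R_th + R_L); requiring this ≤ 0.0470 gives R_L ≥ R_th(1/0.0470 − 1) = 374.5 × 20.28 = 7.59 kΩ.

R_L(min) ≈ 7.59 kΩ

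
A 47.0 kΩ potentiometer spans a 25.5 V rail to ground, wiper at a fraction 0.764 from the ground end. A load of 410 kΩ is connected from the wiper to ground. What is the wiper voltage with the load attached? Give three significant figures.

V ≈ 19.1 V

The wiper splits the pot into (1−α)R = 11.09 kΩ above and αR = 35.91 kΩ below.
Lower section ‖ load = 33.02 kΩ.
V_wiper = 25.5 × 33.02/(11.09 + 33.02) = 19.1 V.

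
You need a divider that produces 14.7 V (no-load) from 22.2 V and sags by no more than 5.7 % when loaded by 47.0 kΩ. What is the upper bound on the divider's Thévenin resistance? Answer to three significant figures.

R_th ≤ 2.84 kΩ

Loading drop = R_th/(R_th + R_L) ≤ 0.0570, so R_th ≤ R_L · ε/(1−ε) = 47.0 kΩ × 0.0570/0.9430 = 2.84 kΩ.
(Any R1, R2 with R2/(R1+R2) = 0.662 and R1‖R2 ≤ 2.84 kΩ will meet the spec.)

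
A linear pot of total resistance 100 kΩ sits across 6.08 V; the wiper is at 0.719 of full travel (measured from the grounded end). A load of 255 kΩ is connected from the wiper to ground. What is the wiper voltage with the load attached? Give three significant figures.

The wiper splits the pot into (1−α)R = 28.10 kΩ above and αR = 71.90 kΩ below.
Lower section ‖ load = 56.09 kΩ.
V_wiper = 6.08 × 56.09/(28.10 + 56.09) = 4.05 V.

V ≈ 4.05 V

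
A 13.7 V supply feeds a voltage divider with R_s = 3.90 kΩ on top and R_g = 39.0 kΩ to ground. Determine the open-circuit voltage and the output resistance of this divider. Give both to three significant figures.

V_th = 12.5 V, R_th = 3.55 kΩ

V_th is the open-circuit tap voltage: 13.7 × 39.0/(3.90 + 39.0) = 12.5 V.
With the supply zeroed, R_s and R_g appear in parallel from the tap: R_th = R_s‖R_g = (3.90 × 39.0)/42.90 = 3.55 kΩ.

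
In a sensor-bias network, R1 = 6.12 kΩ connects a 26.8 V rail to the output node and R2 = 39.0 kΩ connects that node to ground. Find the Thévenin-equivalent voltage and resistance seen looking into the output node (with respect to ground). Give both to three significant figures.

V_th = 23.2 V, R_th = 5.29 kΩ

V_th is the open-circuit tap voltage: 26.8 × 39.0/(6.12 + 39.0) = 23.2 V.
With the supply zeroed, R1 and R2 appear in parallel from the tap: R_th = R1‖R2 = (6.12 × 39.0)/45.12 = 5.29 kΩ.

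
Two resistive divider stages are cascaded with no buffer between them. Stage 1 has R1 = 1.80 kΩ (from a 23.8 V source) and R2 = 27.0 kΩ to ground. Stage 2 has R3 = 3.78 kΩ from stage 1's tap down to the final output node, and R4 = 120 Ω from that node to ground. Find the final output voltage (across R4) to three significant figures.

Stage 2 presents R3+R4 = 3900 Ω as a load on stage 1's tap.
Stage 1's lower leg becomes R2‖(R3+R4) = 3408 Ω, so V_mid = 23.8 × 3408/5208 = 15.57 V.
Stage 2 is itself unloaded: V_out = V_mid × R4/(R3+R4) = 15.57 × 120/3900 = 0.479 V.

V_out ≈ 0.479 V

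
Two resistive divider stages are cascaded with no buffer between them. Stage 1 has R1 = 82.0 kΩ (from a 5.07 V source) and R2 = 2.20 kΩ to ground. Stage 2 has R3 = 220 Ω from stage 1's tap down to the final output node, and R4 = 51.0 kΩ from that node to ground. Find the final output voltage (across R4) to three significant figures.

Stage 2 presents R3+R4 = 51220 Ω as a load on stage 1's tap.
Stage 1's lower leg becomes R2‖(R3+R4) = 2109 Ω, so V_mid = 5.07 × 2109/84110 = 0.1272 V.
Stage 2 is itself unloaded: V_out = V_mid × R4/(R3+R4) = 0.1272 × 51000/51220 = 0.127 V.

V_out ≈ 0.127 V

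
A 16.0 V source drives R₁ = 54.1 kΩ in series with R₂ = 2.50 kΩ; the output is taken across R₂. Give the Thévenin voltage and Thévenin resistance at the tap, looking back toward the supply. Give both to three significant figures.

V_th is the open-circuit tap voltage: 16.0 × 2.50/(54.1 + 2.50) = 0.707 V.
With the supply zeroed, R₁ and R₂ appear in parallel from the tap: R_th = R₁‖R₂ = (54.1 × 2.50)/56.60 = 2.39 kΩ.

V_th = 0.707 V, R_th = 2.39 kΩ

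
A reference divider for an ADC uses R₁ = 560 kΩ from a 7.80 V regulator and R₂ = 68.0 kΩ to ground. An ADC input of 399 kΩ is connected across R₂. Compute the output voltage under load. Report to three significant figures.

The load sits in parallel with R₂: R₂‖R_L = (68.0 × 399) / (68.0 + 399) = 58.10 kΩ.
V_out = 7.80 × 58.10 / (560 + 58.10) = 7.80 × 58.10/618.1 = 0.733 V.
(Unloaded it would have been 0.845 V.)

V_out ≈ 0.733 V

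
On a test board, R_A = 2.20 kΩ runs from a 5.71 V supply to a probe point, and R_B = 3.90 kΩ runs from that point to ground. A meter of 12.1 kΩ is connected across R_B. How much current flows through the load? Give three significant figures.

I_L ≈ 0.270 mA

R_B‖R_L = 2.949 kΩ; V_out = 5.71 × 2.949/5.149 = 3.270 V.
I_L = V_out / R_L = 3.270 / 12.1 kΩ = 0.270 mA.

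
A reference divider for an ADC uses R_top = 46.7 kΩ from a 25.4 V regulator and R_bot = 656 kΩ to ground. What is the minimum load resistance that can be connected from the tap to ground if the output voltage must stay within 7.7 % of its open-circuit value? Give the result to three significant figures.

R_L(min) ≈ 523 kΩ

Output resistance R_th = R_top‖R_bot = (46.7 × 656)/702.7 = 43.60 kΩ.
The fractional drop is R_th/(R_th + R_L); requiring this ≤ 0.0770 gives R_L ≥ R_th(1/0.0770 − 1) = 43.60 × 11.99 = 523 kΩ.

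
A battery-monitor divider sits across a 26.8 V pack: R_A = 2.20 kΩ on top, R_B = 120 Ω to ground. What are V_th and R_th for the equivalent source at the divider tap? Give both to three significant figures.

V_th is the open-circuit tap voltage: 26.8 × 120/(2200 + 120) = 1.39 V.
With the supply zeroed, R_A and R_B appear in parallel from the tap: R_th = R_A‖R_B = (2200 × 120)/2320 = 114 Ω.

V_th = 1.39 V, R_th = 114 Ω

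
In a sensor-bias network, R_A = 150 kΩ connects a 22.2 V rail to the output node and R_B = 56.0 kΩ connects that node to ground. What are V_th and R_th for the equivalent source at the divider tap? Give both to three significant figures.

V_th is the open-circuit tap voltage: 22.2 × 56.0/(150 + 56.0) = 6.03 V.
With the supply zeroed, R_A and R_B appear in parallel from the tap: R_th = R_A‖R_B = (150 × 56.0)/206.0 = 40.8 kΩ.

V_th = 6.03 V, R_th = 40.8 kΩ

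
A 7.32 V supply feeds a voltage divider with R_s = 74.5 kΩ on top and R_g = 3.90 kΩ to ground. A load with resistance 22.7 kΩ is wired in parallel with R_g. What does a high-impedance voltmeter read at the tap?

The load sits in parallel with R_g: R_g‖R_L = (3.90 × 22.7) / (3.90 + 22.7) = 3.328 kΩ.
V_out = 7.32 × 3.328 / (74.5 + 3.328) = 7.32 × 3.328/77.83 = 0.313 V.

V_out ≈ 0.313 V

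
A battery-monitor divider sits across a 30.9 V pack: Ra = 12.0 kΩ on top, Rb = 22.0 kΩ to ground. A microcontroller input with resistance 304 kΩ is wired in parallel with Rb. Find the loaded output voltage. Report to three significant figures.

The load sits in parallel with Rb: Rb‖R_L = (22.0 × 304) / (22.0 + 304) = 20.52 kΩ.
V_out = 30.9 × 20.52 / (12.0 + 20.52) = 30.9 × 20.52/32.52 = 19.5 V.
(Unloaded it would have been 20.0 V.)

V_out ≈ 19.5 V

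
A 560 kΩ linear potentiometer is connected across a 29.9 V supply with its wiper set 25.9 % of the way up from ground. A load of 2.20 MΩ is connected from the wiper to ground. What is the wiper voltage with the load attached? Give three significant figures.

V ≈ 7.38 V

The wiper splits the pot into (1−α)R = 415.0 kΩ above and αR = 145.0 kΩ below.
Lower section ‖ load = 136.1 kΩ.
V_wiper = 29.9 × 136.1/(415.0 + 136.1) = 7.38 V.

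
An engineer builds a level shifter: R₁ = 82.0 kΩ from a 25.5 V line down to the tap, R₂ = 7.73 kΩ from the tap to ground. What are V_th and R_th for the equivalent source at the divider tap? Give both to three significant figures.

V_th = 2.20 V, R_th = 7.06 kΩ

V_th is the open-circuit tap voltage: 25.5 × 7.73/(82.0 + 7.73) = 2.20 V.
With the supply zeroed, R₁ and R₂ appear in parallel from the tap: R_th = R₁‖R₂ = (82.0 × 7.73)/89.73 = 7.06 kΩ.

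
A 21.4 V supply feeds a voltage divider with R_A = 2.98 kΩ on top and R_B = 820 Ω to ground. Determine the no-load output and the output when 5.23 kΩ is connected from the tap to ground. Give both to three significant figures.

Open-circuit: V = 21.4 × 820/(2980 + 820) = 4.62 V.
With the load, R_B becomes R_B‖R_L = 708.9 Ω, so V = 21.4 × 708.9/3689 = 4.11 V.

Unloaded: 4.62 V; loaded: 4.11 V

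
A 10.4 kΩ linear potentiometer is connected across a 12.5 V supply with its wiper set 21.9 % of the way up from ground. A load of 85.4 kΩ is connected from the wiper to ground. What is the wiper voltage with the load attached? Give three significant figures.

The wiper splits the pot into (1−α)R = 8.122 kΩ above and αR = 2.278 kΩ below.
Lower section ‖ load = 2.218 kΩ.
V_wiper = 12.5 × 2.218/(8.122 + 2.218) = 2.68 V.

V ≈ 2.68 V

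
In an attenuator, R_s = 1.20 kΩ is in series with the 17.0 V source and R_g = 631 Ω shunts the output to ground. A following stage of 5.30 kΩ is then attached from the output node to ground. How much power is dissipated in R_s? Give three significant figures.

Total resistance from the source is R_s + (R_g‖R_L) = 1764 Ω, so I = 17.0/1764 Ω = 9.638 mA.
P = I²·R_s = (9.638 mA)² × 1.20 kΩ = 111 mW.

P ≈ 111 mW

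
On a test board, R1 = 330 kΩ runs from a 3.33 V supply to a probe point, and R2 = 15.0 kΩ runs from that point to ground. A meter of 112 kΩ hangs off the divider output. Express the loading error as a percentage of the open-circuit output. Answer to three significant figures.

11.4 %

The divider's output (Thévenin) resistance is R1‖R2 = 14.35 kΩ.
Fractional drop under load = R_th/(R_th + R_L) = 14.35 / (14.35 + 112) = 0.1136.
So the output falls by 11.4 %.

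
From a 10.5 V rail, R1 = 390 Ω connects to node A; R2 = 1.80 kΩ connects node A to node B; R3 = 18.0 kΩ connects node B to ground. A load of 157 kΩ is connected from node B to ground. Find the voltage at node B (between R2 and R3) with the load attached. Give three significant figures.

V ≈ 9.25 V

At node B, R3 is in parallel with the load: R3‖R_L = 16150 Ω.
Below node A the resistance is R2 + (R3‖R_L) = 17950 Ω, so V_A = 10.5 × 17950/18340 = 10.28 V.
Then V_B = V_A × (R3‖R_L)/(R2 + R3‖R_L) = 10.28 × 16150/17950 = 9.25 V.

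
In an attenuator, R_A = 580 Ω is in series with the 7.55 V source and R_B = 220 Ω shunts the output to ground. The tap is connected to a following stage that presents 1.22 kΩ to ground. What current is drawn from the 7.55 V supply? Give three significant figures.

I ≈ 9.85 mA

R_B‖R_L = 186.4 Ω, so the source sees R_A + R_B‖R_L = 766.4 Ω.
I = 7.55 V / 766.4 Ω = 9.85 mA.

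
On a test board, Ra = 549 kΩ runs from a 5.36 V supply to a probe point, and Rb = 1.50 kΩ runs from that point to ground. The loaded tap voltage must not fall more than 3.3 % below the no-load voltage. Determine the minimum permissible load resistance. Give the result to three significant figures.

R_L(min) ≈ 43.8 kΩ

Output resistance R_th = Ra‖Rb = (549 × 1.50)/550.5 = 1.496 kΩ.
The fractional drop is R_th/(R_th + R_L); requiring this ≤ 0.0330 gives R_L ≥ R_th(1/0.0330 − 1) = 1.496 × 29.30 = 43.8 kΩ.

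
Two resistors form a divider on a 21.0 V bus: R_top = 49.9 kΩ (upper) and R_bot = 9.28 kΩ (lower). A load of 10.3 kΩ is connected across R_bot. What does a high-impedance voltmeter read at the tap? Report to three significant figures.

V_out ≈ 1.87 V

The load sits in parallel with R_bot: R_bot‖R_L = (9.28 × 10.3) / (9.28 + 10.3) = 4.882 kΩ.
V_out = 21.0 × 4.882 / (49.9 + 4.882) = 21.0 × 4.882/54.78 = 1.87 V.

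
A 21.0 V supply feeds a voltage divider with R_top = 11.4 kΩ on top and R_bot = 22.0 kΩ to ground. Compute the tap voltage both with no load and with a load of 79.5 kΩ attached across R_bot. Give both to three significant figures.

Unloaded: 13.8 V; loaded: 12.6 V

Open-circuit: V = 21.0 × 22.0/(11.4 + 22.0) = 13.8 V.
With the load, R_bot becomes R_bot‖R_L = 17.23 kΩ, so V = 21.0 × 17.23/28.63 = 12.6 V.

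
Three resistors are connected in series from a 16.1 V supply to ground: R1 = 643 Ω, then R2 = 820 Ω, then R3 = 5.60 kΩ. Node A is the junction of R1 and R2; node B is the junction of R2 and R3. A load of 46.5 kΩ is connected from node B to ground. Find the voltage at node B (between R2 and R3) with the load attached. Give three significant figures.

At node B, R3 is in parallel with the load: R3‖R_L = 4998 Ω.
Below node A the resistance is R2 + (R3‖R_L) = 5818 Ω, so V_A = 16.1 × 5818/6461 = 14.50 V.
Then V_B = V_A × (R3‖R_L)/(R2 + R3‖R_L) = 14.50 × 4998/5818 = 12.5 V.

V ≈ 12.5 V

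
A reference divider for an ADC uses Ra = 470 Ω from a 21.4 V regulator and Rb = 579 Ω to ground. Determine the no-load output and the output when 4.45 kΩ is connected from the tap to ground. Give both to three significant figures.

Unloaded: 11.8 V; loaded: 11.2 V

Open-circuit: V = 21.4 × 579/(470 + 579) = 11.8 V.
With the load, Rb becomes Rb‖R_L = 512.3 Ω, so V = 21.4 × 512.3/982.3 = 11.2 V.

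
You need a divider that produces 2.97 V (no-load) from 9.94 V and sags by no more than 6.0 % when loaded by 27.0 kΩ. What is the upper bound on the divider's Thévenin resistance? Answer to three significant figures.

Loading drop = R_th/(R_th + R_L) ≤ 0.0600, so R_th ≤ R_L · ε/(1−ε) = 27.0 kΩ × 0.0600/0.9400 = 1.72 kΩ.

R_th ≤ 1.72 kΩ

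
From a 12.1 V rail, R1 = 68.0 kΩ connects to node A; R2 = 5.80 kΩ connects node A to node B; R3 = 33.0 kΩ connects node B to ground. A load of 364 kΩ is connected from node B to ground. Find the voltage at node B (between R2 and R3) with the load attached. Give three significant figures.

At node B, R3 is in parallel with the load: R3‖R_L = 30.26 kΩ.
Below node A the resistance is R2 + (R3‖R_L) = 36.06 kΩ, so V_A = 12.1 × 36.06/104.1 = 4.193 V.
Then V_B = V_A × (R3‖R_L)/(R2 + R3‖R_L) = 4.193 × 30.26/36.06 = 3.52 V.

V ≈ 3.52 V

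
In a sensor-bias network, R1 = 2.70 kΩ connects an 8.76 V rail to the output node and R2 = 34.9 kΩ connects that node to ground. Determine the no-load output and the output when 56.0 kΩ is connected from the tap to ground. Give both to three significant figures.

Unloaded: 8.13 V; loaded: 7.78 V

Open-circuit: V = 8.76 × 34.9/(2.70 + 34.9) = 8.13 V.
With the load, R2 becomes R2‖R_L = 21.50 kΩ, so V = 8.76 × 21.50/24.20 = 7.78 V.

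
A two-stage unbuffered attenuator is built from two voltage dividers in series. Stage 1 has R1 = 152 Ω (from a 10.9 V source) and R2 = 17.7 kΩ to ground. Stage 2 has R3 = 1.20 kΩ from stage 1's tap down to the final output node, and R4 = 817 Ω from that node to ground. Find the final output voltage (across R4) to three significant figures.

Stage 2 presents R3+R4 = 2017 Ω as a load on stage 1's tap.
Stage 1's lower leg becomes R2‖(R3+R4) = 1811 Ω, so V_mid = 10.9 × 1811/1963 = 10.06 V.
Stage 2 is itself unloaded: V_out = V_mid × R4/(R3+R4) = 10.06 × 817/2017 = 4.07 V.

V_out ≈ 4.07 V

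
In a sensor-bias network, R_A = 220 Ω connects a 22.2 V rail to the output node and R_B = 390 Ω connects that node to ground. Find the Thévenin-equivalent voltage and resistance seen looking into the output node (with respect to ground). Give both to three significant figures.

V_th = 14.2 V, R_th = 141 Ω

V_th is the open-circuit tap voltage: 22.2 × 390/(220 + 390) = 14.2 V.
With the supply zeroed, R_A and R_B appear in parallel from the tap: R_th = R_A‖R_B = (220 × 390)/610.0 = 141 Ω.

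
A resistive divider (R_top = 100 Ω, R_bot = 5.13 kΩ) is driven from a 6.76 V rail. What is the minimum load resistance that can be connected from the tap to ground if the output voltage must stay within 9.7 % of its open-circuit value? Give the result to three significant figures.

R_L(min) ≈ 913 Ω

Output resistance R_th = R_top‖R_bot = (100 × 5130)/5230 = 98.09 Ω.
The fractional drop is R_th/(R_th + R_L); requiring this ≤ 0.0970 gives R_L ≥ R_th(1/0.0970 − 1) = 98.09 × 9.309 = 913 Ω.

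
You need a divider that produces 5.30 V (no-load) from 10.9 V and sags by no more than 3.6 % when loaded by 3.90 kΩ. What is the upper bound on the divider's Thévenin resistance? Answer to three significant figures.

Loading drop = R_th/(R_th + R_L) ≤ 0.0360, so R_th ≤ R_L · ε/(1−ε) = 3.90 kΩ × 0.0360/0.9640 = 146 Ω.

R_th ≤ 146 Ω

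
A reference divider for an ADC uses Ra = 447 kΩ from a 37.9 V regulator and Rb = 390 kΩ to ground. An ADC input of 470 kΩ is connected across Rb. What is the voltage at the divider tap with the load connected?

The load sits in parallel with Rb: Rb‖R_L = (390 × 470) / (390 + 470) = 213.1 kΩ.
V_out = 37.9 × 213.1 / (447 + 213.1) = 37.9 × 213.1/660.1 = 12.2 V.

V_out ≈ 12.2 V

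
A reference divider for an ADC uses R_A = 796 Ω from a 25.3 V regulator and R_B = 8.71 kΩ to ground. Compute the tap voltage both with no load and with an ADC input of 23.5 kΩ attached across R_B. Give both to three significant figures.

Open-circuit: V = 25.3 × 8710/(796 + 8710) = 23.2 V.
With the load, R_B becomes R_B‖R_L = 6355 Ω, so V = 25.3 × 6355/7151 = 22.5 V.

Unloaded: 23.2 V; loaded: 22.5 V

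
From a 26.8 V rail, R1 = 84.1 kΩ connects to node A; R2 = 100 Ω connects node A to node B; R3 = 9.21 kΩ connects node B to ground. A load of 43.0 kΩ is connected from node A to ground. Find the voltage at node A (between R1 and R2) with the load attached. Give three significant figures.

V ≈ 2.24 V

Below node A the series string R2+R3 = 9310 Ω sits in parallel with the 43000 Ω load: 7653 Ω.
V_A = 26.8 × 7653/(84100 + 7653) = 2.24 V.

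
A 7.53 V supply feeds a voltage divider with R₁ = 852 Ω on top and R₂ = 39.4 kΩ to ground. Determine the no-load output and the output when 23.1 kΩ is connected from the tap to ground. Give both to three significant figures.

Open-circuit: V = 7.53 × 39400/(852 + 39400) = 7.37 V.
With the load, R₂ becomes R₂‖R_L = 14560 Ω, so V = 7.53 × 14560/15410 = 7.11 V.

Unloaded: 7.37 V; loaded: 7.11 V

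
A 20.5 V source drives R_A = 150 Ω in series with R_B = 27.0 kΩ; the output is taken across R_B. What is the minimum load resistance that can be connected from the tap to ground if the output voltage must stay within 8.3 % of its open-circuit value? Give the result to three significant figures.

Output resistance R_th = R_A‖R_B = (150 × 27000)/27150 = 149.2 Ω.
The fractional drop is R_th/(R_th + R_L); requiring this ≤ 0.0830 gives R_L ≥ R_th(1/0.0830 − 1) = 149.2 × 11.05 = 1.65 kΩ.

R_L(min) ≈ 1.65 kΩ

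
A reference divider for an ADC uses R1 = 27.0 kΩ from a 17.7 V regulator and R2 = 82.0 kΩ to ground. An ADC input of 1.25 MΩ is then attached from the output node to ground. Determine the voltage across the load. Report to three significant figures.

V_out ≈ 13.1 V

The load sits in parallel with R2: R2‖R_L = (82.0 × 1250) / (82.0 + 1250) = 76.95 kΩ.
V_out = 17.7 × 76.95 / (27.0 + 76.95) = 17.7 × 76.95/104.0 = 13.1 V.
(Unloaded it would have been 13.3 V.)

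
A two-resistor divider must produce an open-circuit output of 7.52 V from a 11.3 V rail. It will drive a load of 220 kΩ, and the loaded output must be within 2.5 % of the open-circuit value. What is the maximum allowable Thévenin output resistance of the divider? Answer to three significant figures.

Loading drop = R_th/(R_th + R_L) ≤ 0.0250, so R_th ≤ R_L · ε/(1−ε) = 220 kΩ × 0.0250/0.9750 = 5.64 kΩ.

R_th ≤ 5.64 kΩ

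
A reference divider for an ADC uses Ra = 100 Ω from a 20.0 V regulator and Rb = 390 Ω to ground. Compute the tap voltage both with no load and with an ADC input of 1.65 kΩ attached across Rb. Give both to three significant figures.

Unloaded: 15.9 V; loaded: 15.2 V

Open-circuit: V = 20.0 × 390/(100 + 390) = 15.9 V.
With the load, Rb becomes Rb‖R_L = 315.4 Ω, so V = 20.0 × 315.4/415.4 = 15.2 V.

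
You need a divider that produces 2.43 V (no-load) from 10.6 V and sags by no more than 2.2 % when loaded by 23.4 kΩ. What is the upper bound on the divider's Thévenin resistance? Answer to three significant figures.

R_th ≤ 526 Ω

Loading drop = R_th/(R_th + R_L) ≤ 0.0220, so R_th ≤ R_L · ε/(1−ε) = 23.4 kΩ × 0.0220/0.9780 = 526 Ω.
(Any R1, R2 with R2/(R1+R2) = 0.229 and R1‖R2 ≤ 526 Ω will meet the spec.)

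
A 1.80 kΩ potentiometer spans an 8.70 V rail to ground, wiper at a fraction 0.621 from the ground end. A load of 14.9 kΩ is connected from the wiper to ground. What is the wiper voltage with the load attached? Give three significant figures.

The wiper splits the pot into (1−α)R = 682.2 Ω above and αR = 1118 Ω below.
Lower section ‖ load = 1040 Ω.
V_wiper = 8.70 × 1040/(682.2 + 1040) = 5.25 V.

V ≈ 5.25 V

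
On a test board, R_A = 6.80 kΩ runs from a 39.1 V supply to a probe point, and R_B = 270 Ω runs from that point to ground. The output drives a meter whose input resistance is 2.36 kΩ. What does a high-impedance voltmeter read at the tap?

V_out ≈ 1.35 V

The load sits in parallel with R_B: R_B‖R_L = (270 × 2360) / (270 + 2360) = 242.3 Ω.
V_out = 39.1 × 242.3 / (6800 + 242.3) = 39.1 × 242.3/7042 = 1.35 V.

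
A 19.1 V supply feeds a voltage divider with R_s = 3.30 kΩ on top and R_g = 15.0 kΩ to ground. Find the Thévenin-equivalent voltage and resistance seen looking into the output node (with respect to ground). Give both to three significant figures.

V_th is the open-circuit tap voltage: 19.1 × 15.0/(3.30 + 15.0) = 15.7 V.
With the supply zeroed, R_s and R_g appear in parallel from the tap: R_th = R_s‖R_g = (3.30 × 15.0)/18.30 = 2.70 kΩ.

V_th = 15.7 V, R_th = 2.70 kΩ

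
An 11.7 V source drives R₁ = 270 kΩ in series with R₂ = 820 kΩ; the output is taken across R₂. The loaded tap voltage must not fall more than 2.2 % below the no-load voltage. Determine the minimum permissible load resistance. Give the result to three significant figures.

Output resistance R_th = R₁‖R₂ = (270 × 820)/1090 = 203.1 kΩ.
The fractional drop is R_th/(R_th + R_L); requiring this ≤ 0.0220 gives R_L ≥ R_th(1/0.0220 − 1) = 203.1 × 44.45 = 9.03 MΩ.

R_L(min) ≈ 9.03 MΩ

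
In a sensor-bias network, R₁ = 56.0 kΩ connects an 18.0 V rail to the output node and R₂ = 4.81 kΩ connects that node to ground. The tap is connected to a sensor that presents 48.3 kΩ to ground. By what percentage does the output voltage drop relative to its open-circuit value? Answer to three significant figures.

The divider's output (Thévenin) resistance is R₁‖R₂ = 4.430 kΩ.
Fractional drop under load = R_th/(R_th + R_L) = 4.430 / (4.430 + 48.3) = 0.08400.
So the output falls by 8.40 %.

8.40 %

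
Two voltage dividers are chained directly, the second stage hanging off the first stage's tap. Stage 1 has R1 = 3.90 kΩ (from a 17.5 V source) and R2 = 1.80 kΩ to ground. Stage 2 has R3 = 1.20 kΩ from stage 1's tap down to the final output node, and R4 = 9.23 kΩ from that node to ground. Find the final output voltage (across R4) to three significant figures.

V_out ≈ 4.37 V

Stage 2 presents R3+R4 = 10.43 kΩ as a load on stage 1's tap.
Stage 1's lower leg becomes R2‖(R3+R4) = 1.535 kΩ, so V_mid = 17.5 × 1.535/5.435 = 4.943 V.
Stage 2 is itself unloaded: V_out = V_mid × R4/(R3+R4) = 4.943 × 9.23/10.43 = 4.37 V.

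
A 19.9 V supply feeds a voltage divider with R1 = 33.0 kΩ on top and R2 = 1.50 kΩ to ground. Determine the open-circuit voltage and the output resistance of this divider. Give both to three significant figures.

V_th is the open-circuit tap voltage: 19.9 × 1.50/(33.0 + 1.50) = 0.865 V.
With the supply zeroed, R1 and R2 appear in parallel from the tap: R_th = R1‖R2 = (33.0 × 1.50)/34.50 = 1.43 kΩ.

V_th = 0.865 V, R_th = 1.43 kΩ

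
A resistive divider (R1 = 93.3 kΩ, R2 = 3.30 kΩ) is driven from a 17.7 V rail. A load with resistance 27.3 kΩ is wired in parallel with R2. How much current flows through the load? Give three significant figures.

I_L ≈ 0.0198 mA

R2‖R_L = 2.944 kΩ; V_out = 17.7 × 2.944/96.24 = 0.5414 V.
I_L = V_out / R_L = 0.5414 / 27.3 kΩ = 0.0198 mA.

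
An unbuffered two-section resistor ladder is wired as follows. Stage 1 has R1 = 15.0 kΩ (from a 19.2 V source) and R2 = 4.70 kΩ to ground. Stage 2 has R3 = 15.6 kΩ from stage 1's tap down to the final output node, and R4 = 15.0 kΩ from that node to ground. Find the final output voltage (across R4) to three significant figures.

Stage 2 presents R3+R4 = 30.60 kΩ as a load on stage 1's tap.
Stage 1's lower leg becomes R2‖(R3+R4) = 4.074 kΩ, so V_mid = 19.2 × 4.074/19.07 = 4.101 V.
Stage 2 is itself unloaded: V_out = V_mid × R4/(R3+R4) = 4.101 × 15.0/30.60 = 2.01 V.

V_out ≈ 2.01 V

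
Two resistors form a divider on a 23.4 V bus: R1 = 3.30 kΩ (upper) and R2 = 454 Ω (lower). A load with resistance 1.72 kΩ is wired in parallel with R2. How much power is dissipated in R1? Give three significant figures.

P ≈ 135 mW

Total resistance from the source is R1 + (R2‖R_L) = 3659 Ω, so I = 23.4/3659 Ω = 6.395 mA.
P = I²·R1 = (6.395 mA)² × 3.30 kΩ = 135 mW.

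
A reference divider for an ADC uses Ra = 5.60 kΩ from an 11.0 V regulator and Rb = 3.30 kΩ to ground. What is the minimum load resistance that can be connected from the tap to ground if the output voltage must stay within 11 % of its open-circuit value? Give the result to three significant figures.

R_L(min) ≈ 16.8 kΩ

Output resistance R_th = Ra‖Rb = (5.60 × 3.30)/8.900 = 2.076 kΩ.
The fractional drop is R_th/(R_th + R_L); requiring this ≤ 0.110 gives R_L ≥ R_th(1/0.110 − 1) = 2.076 × 8.091 = 16.8 kΩ.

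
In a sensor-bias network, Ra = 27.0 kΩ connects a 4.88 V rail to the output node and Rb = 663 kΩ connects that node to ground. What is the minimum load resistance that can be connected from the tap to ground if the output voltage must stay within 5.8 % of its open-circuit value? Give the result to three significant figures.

Output resistance R_th = Ra‖Rb = (27.0 × 663)/690.0 = 25.94 kΩ.
The fractional drop is R_th/(R_th + R_L); requiring this ≤ 0.0580 gives R_L ≥ R_th(1/0.0580 − 1) = 25.94 × 16.24 = 421 kΩ.

R_L(min) ≈ 421 kΩ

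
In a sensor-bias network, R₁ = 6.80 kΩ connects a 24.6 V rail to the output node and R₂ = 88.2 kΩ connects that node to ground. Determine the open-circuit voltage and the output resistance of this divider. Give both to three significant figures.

V_th is the open-circuit tap voltage: 24.6 × 88.2/(6.80 + 88.2) = 22.8 V.
With the supply zeroed, R₁ and R₂ appear in parallel from the tap: R_th = R₁‖R₂ = (6.80 × 88.2)/95.00 = 6.31 kΩ.

V_th = 22.8 V, R_th = 6.31 kΩ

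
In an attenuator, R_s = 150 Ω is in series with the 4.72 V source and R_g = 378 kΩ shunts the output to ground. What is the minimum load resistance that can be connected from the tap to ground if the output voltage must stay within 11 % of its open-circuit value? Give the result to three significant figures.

R_L(min) ≈ 1.21 kΩ

Output resistance R_th = R_s‖R_g = (150 × 378000)/378200 = 149.9 Ω.
The fractional drop is R_th/(R_th + R_L); requiring this ≤ 0.110 gives R_L ≥ R_th(1/0.110 − 1) = 149.9 × 8.091 = 1.21 kΩ.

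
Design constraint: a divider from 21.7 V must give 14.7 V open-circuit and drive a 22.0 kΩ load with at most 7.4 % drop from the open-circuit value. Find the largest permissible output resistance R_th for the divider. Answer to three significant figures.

Loading drop = R_th/(R_th + R_L) ≤ 0.0740, so R_th ≤ R_L · ε/(1−ε) = 22.0 kΩ × 0.0740/0.9260 = 1.76 kΩ.

R_th ≤ 1.76 kΩ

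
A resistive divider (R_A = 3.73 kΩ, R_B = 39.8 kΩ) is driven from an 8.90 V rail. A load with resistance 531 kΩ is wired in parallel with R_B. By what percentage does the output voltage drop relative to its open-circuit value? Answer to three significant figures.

0.638 %

The divider's output (Thévenin) resistance is R_A‖R_B = 3.410 kΩ.
Fractional drop under load = R_th/(R_th + R_L) = 3.410 / (3.410 + 531) = 0.006382.
So the output falls by 0.638 %.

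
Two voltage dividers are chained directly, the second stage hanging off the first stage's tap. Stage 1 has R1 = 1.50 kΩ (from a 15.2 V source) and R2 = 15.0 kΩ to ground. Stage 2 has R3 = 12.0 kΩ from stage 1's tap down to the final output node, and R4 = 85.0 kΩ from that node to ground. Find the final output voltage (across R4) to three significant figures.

Stage 2 presents R3+R4 = 97.00 kΩ as a load on stage 1's tap.
Stage 1's lower leg becomes R2‖(R3+R4) = 12.99 kΩ, so V_mid = 15.2 × 12.99/14.49 = 13.63 V.
Stage 2 is itself unloaded: V_out = V_mid × R4/(R3+R4) = 13.63 × 85.0/97.00 = 11.9 V.

V_out ≈ 11.9 V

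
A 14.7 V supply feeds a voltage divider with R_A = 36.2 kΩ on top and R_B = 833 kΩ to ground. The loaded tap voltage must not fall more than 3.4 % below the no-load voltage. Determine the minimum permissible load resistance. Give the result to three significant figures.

R_L(min) ≈ 986 kΩ

Output resistance R_th = R_A‖R_B = (36.2 × 833)/869.2 = 34.69 kΩ.
The fractional drop is R_th/(R_th + R_L); requiring this ≤ 0.0340 gives R_L ≥ R_th(1/0.0340 − 1) = 34.69 × 28.41 = 986 kΩ.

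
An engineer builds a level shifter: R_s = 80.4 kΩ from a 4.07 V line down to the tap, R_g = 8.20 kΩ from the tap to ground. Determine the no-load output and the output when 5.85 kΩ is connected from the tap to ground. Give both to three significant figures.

Open-circuit: V = 4.07 × 8.20/(80.4 + 8.20) = 0.377 V.
With the load, R_g becomes R_g‖R_L = 3.414 kΩ, so V = 4.07 × 3.414/83.81 = 0.166 V.

Unloaded: 0.377 V; loaded: 0.166 V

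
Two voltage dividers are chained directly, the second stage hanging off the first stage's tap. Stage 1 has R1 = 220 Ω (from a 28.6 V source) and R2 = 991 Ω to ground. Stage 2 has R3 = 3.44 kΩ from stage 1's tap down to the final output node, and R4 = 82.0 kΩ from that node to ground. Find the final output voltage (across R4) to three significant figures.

Stage 2 presents R3+R4 = 85440 Ω as a load on stage 1's tap.
Stage 1's lower leg becomes R2‖(R3+R4) = 979.6 Ω, so V_mid = 28.6 × 979.6/1200 = 23.36 V.
Stage 2 is itself unloaded: V_out = V_mid × R4/(R3+R4) = 23.36 × 82000/85440 = 22.4 V.

V_out ≈ 22.4 V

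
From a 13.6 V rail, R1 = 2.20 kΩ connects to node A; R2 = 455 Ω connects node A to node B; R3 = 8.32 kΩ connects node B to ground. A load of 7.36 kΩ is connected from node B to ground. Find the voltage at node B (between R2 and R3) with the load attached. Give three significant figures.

V ≈ 8.10 V

At node B, R3 is in parallel with the load: R3‖R_L = 3905 Ω.
Below node A the resistance is R2 + (R3‖R_L) = 4360 Ω, so V_A = 13.6 × 4360/6560 = 9.039 V.
Then V_B = V_A × (R3‖R_L)/(R2 + R3‖R_L) = 9.039 × 3905/4360 = 8.10 V.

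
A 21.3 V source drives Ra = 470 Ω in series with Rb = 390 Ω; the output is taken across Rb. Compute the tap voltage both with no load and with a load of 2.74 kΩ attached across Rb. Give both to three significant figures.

Unloaded: 9.66 V; loaded: 8.96 V

Open-circuit: V = 21.3 × 390/(470 + 390) = 9.66 V.
With the load, Rb becomes Rb‖R_L = 341.4 Ω, so V = 21.3 × 341.4/811.4 = 8.96 V.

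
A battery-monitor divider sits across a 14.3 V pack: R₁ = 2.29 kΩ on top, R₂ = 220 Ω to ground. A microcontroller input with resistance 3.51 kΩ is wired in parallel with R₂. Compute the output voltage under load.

V_out ≈ 1.19 V

The load sits in parallel with R₂: R₂‖R_L = (220 × 3510) / (220 + 3510) = 207.0 Ω.
V_out = 14.3 × 207.0 / (2290 + 207.0) = 14.3 × 207.0/2497 = 1.19 V.
(Unloaded it would have been 1.25 V.)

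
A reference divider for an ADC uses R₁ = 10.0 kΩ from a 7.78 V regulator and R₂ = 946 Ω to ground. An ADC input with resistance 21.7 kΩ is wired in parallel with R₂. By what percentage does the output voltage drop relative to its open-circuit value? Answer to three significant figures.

The divider's output (Thévenin) resistance is R₁‖R₂ = 864.2 Ω.
Fractional drop under load = R_th/(R_th + R_L) = 864.2 / (864.2 + 21700) = 0.03830.
So the output falls by 3.83 %.

3.83 %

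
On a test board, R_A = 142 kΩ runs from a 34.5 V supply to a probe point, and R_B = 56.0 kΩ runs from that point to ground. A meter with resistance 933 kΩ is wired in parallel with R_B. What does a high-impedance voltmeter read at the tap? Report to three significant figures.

V_out ≈ 9.35 V

The load sits in parallel with R_B: R_B‖R_L = (56.0 × 933) / (56.0 + 933) = 52.83 kΩ.
V_out = 34.5 × 52.83 / (142 + 52.83) = 34.5 × 52.83/194.8 = 9.35 V.
(Unloaded it would have been 9.76 V.)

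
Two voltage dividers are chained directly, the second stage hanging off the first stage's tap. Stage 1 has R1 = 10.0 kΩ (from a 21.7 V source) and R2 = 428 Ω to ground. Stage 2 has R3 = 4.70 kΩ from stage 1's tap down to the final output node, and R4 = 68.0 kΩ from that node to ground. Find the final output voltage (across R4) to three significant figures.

V_out ≈ 0.828 V

Stage 2 presents R3+R4 = 72700 Ω as a load on stage 1's tap.
Stage 1's lower leg becomes R2‖(R3+R4) = 425.5 Ω, so V_mid = 21.7 × 425.5/10430 = 0.8856 V.
Stage 2 is itself unloaded: V_out = V_mid × R4/(R3+R4) = 0.8856 × 68000/72700 = 0.828 V.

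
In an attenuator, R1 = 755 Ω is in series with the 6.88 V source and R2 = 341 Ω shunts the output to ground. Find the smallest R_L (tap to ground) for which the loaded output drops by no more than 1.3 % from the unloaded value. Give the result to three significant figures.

R_L(min) ≈ 17.8 kΩ

Output resistance R_th = R1‖R2 = (755 × 341)/1096 = 234.9 Ω.
The fractional drop is R_th/(R_th + R_L); requiring this ≤ 0.0130 gives R_L ≥ R_th(1/0.0130 − 1) = 234.9 × 75.92 = 17.8 kΩ.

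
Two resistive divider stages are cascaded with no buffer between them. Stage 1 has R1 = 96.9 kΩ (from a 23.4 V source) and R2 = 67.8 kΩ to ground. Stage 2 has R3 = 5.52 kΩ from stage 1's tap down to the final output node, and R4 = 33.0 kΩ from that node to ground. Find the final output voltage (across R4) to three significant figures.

V_out ≈ 4.05 V

Stage 2 presents R3+R4 = 38.52 kΩ as a load on stage 1's tap.
Stage 1's lower leg becomes R2‖(R3+R4) = 24.56 kΩ, so V_mid = 23.4 × 24.56/121.5 = 4.732 V.
Stage 2 is itself unloaded: V_out = V_mid × R4/(R3+R4) = 4.732 × 33.0/38.52 = 4.05 V.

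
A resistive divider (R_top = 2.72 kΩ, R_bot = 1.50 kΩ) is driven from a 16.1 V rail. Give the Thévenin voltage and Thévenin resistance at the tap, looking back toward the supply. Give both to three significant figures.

V_th is the open-circuit tap voltage: 16.1 × 1.50/(2.72 + 1.50) = 5.72 V.
With the supply zeroed, R_top and R_bot appear in parallel from the tap: R_th = R_top‖R_bot = (2.72 × 1.50)/4.220 = 967 Ω.

V_th = 5.72 V, R_th = 967 Ω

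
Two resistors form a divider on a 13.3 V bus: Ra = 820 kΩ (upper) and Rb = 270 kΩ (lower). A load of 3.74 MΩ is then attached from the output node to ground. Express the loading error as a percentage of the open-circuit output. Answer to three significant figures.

5.15 %

The divider's output (Thévenin) resistance is Ra‖Rb = 203.1 kΩ.
Fractional drop under load = R_th/(R_th + R_L) = 203.1 / (203.1 + 3740) = 0.05151.
So the output falls by 5.15 %.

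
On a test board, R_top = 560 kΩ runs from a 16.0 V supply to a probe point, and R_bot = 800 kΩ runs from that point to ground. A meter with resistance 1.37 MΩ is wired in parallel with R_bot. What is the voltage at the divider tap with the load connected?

The load sits in parallel with R_bot: R_bot‖R_L = (800 × 1370) / (800 + 1370) = 505.1 kΩ.
V_out = 16.0 × 505.1 / (560 + 505.1) = 16.0 × 505.1/1065 = 7.59 V.
(Unloaded it would have been 9.41 V.)

V_out ≈ 7.59 V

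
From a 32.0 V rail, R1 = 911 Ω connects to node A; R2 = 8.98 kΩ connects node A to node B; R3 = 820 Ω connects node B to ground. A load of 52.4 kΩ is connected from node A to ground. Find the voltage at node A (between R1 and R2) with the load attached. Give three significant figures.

Below node A the series string R2+R3 = 9800 Ω sits in parallel with the 52400 Ω load: 8256 Ω.
V_A = 32.0 × 8256/(911 + 8256) = 28.8 V.

V ≈ 28.8 V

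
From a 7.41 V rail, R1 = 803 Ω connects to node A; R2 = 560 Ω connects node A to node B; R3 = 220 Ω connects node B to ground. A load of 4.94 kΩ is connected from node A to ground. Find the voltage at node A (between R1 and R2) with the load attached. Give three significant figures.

Below node A the series string R2+R3 = 780.0 Ω sits in parallel with the 4940 Ω load: 673.6 Ω.
V_A = 7.41 × 673.6/(803 + 673.6) = 3.38 V.

V ≈ 3.38 V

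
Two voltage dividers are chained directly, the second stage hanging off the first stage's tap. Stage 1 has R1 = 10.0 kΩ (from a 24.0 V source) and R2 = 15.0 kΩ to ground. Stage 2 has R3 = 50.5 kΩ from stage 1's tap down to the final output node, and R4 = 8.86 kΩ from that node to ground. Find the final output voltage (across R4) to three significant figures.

V_out ≈ 1.95 V

Stage 2 presents R3+R4 = 59.36 kΩ as a load on stage 1's tap.
Stage 1's lower leg becomes R2‖(R3+R4) = 11.97 kΩ, so V_mid = 24.0 × 11.97/21.97 = 13.08 V.
Stage 2 is itself unloaded: V_out = V_mid × R4/(R3+R4) = 13.08 × 8.86/59.36 = 1.95 V.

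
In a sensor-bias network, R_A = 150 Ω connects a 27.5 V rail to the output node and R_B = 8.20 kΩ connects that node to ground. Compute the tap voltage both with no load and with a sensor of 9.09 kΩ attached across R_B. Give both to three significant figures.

Unloaded: 27.0 V; loaded: 26.6 V

Open-circuit: V = 27.5 × 8200/(150 + 8200) = 27.0 V.
With the load, R_B becomes R_B‖R_L = 4311 Ω, so V = 27.5 × 4311/4461 = 26.6 V.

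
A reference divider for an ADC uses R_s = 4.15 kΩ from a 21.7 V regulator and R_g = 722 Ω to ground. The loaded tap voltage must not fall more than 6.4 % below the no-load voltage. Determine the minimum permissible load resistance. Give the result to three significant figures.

R_L(min) ≈ 8.99 kΩ

Output resistance R_th = R_s‖R_g = (4150 × 722)/4872 = 615.0 Ω.
The fractional drop is R_th/(R_th + R_L); requiring this ≤ 0.0640 gives R_L ≥ R_th(1/0.0640 − 1) = 615.0 × 14.62 = 8.99 kΩ.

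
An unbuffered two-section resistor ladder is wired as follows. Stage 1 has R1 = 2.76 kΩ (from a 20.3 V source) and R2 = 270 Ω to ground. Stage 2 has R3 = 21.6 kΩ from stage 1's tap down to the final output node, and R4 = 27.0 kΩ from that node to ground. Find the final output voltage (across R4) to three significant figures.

Stage 2 presents R3+R4 = 48600 Ω as a load on stage 1's tap.
Stage 1's lower leg becomes R2‖(R3+R4) = 268.5 Ω, so V_mid = 20.3 × 268.5/3029 = 1.800 V.
Stage 2 is itself unloaded: V_out = V_mid × R4/(R3+R4) = 1.800 × 27000/48600 = 1.00 V.

V_out ≈ 1.00 V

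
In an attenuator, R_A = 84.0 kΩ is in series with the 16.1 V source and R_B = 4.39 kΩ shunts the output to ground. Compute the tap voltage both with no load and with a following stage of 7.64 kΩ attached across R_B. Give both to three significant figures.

Open-circuit: V = 16.1 × 4.39/(84.0 + 4.39) = 0.800 V.
With the load, R_B becomes R_B‖R_L = 2.788 kΩ, so V = 16.1 × 2.788/86.79 = 0.517 V.

Unloaded: 0.800 V; loaded: 0.517 V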